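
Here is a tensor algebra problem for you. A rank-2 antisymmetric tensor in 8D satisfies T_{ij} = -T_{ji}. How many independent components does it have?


An antisymmetric rank-2 tensor satisfies A_{ij} = -A_{ji}, so diagonal entries are zero.
The independent components are the upper-triangular entries: C(n, 2) = n(n-1)/2.
n = 8
C(8, 2) = 8 * 7 / 2 = 56 / 2 = 28

28


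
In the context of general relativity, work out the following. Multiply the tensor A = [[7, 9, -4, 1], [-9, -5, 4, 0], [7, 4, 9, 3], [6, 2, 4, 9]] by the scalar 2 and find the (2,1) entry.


Scalar multiplication: (cA)_{ij} = c * A_{ij}.
c = 2
A_{21} = -9
(cA)_{21} = 2 * -9 = -18

-18


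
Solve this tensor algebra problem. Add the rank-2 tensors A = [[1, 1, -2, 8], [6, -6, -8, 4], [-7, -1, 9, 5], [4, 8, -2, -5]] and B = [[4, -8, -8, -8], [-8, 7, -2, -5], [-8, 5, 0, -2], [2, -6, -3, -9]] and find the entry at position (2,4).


Tensor addition is component-wise: (A + B)_{ij} = A_{ij} + B_{ij}.
A_{24} = 4
B_{24} = -5
(A + B)_{24} = 4 + -5 = -1

-1


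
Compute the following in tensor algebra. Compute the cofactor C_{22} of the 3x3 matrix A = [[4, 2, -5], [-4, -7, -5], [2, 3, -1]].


To find cofactor C_{22}, delete row 2 and column 2.
The resulting 2x2 submatrix is: [[4, -5], [2, -1]]
Minor M_{22} = 4*-1 - -5*2
  = -4 - -10 = 6
Sign = (-1)^(2+2) = (-1)^4 = 1
Cofactor C_{22} = 1 * 6 = 6

6


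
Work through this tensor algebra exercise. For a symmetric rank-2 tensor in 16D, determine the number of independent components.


A symmetric rank-2 tensor in d dimensions has d(d+1)/2 independent components.
d = 16
d(d+1)/2 = 16 * 17 / 2 = 272 / 2 = 136

136


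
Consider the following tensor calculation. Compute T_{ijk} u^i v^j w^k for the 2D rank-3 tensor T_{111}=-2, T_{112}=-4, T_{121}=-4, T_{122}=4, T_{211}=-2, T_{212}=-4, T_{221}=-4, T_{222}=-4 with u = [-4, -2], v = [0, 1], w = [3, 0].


S = sum over i,j,k of T_{ijk} u_i v_j w_k. Expanding all 8 terms:
T_{111}*u_1*v_1*w_1 = -2*-4*0*3 = 0  (running total: 0)
T_{112}*u_1*v_1*w_2 = -4*-4*0*0 = 0  (running total: 0)
T_{121}*u_1*v_2*w_1 = -4*-4*1*3 = 48  (running total: 48)
T_{122}*u_1*v_2*w_2 = 4*-4*1*0 = 0  (running total: 48)
T_{211}*u_2*v_1*w_1 = -2*-2*0*3 = 0  (running total: 48)
T_{212}*u_2*v_1*w_2 = -4*-2*0*0 = 0  (running total: 48)
T_{221}*u_2*v_2*w_1 = -4*-2*1*3 = 24  (running total: 72)
T_{222}*u_2*v_2*w_2 = -4*-2*1*0 = 0  (running total: 72)
S = 72

72


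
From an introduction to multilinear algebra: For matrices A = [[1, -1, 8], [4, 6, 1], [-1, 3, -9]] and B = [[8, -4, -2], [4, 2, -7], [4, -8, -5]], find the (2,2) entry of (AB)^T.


(AB)^T_{ij} = (AB)_{ji} = sum_k A_{jk} B_{ki}.
For i=2, j=2 we need (AB)_{22}:
A_{21} * B_{12} = 4 * -4 = -16
A_{22} * B_{22} = 6 * 2 = 12
A_{23} * B_{32} = 1 * -8 = -8
Sum = -16 + 12 + -8 = -12

-12


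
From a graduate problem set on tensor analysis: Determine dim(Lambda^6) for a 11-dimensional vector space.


The dimension of the space of p-forms on an n-dimensional space is C(n, p).
n = 11, p = 6
C(11, 6) = 11! / (6! * 5!) = 462

462


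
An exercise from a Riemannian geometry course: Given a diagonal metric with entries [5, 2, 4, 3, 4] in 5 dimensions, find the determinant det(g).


For a diagonal metric, the determinant is the product of diagonal entries.
Diagonal entries: 5, 2, 4, 3, 4
det(g) = 5 * 2 * 4 * 3 * 4 = 480

480


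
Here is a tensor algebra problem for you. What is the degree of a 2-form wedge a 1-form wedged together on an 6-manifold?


The degree of a wedge product is the sum of the degrees of the individual forms.
Degrees: 2, 1
Total degree = 2 + 1 = 3

3


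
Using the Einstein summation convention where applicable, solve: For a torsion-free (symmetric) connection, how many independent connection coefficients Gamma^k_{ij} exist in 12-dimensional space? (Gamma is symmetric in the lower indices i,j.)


Christoffel symbols Gamma^k_{ij} are symmetric in i,j, so there are d * d(d+1)/2 independent symbols.
d = 12
d(d+1)/2 = 12 * 13 / 2 = 78
Total = 12 * 78 = 936

936


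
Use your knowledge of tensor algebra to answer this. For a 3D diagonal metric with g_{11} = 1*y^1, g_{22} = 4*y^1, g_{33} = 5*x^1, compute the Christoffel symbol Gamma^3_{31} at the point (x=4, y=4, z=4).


For a diagonal metric, Gamma^k_{ij} = (1/2) g^{kk} (dg_{ik}/dx_j + dg_{jk}/dx_i - dg_{ij}/dx_k).
The metric is diagonal, so g_{ab} = 0 for a != b.
At the given point: g_{11} = 4, g_{22} = 16, g_{33} = 20
g^{33} = 1/20
dg_{33}/dx_1 = dg_{33}/dx_1 = 5
dg_{13}/dx_3 = 0 (off-diagonal)
dg_{31}/dx_3 = 0 (off-diagonal)
Numerator = 5 + 0 - 0 = 5
Gamma^3_{31} = 5 / (2 * 20) = 1/8

1/8


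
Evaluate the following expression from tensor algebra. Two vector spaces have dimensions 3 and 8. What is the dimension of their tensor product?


The dimension of a tensor product is the product of dimensions.
dim(V) = 3, dim(W) = 8
dim(V (x) W) = 3 * 8 = 24

24


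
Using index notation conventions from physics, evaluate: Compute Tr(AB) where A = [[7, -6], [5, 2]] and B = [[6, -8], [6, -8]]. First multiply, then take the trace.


Tr(AB) = sum_i (AB)_{ii} where (AB)_{ii} = sum_k A_{ik} B_{ki}.
(AB)_{11} = 7*6 + -6*6 = 6
(AB)_{22} = 5*-8 + 2*-8 = -56
Tr(AB) = 6 + -56 = -50

-50


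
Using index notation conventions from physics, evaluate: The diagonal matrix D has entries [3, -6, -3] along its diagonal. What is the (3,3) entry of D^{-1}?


For a diagonal matrix, the inverse has entries (D^{-1})_{ii} = 1/d_{ii}.
The diagonal entries are: d_{11} = 3, d_{22} = -6, d_{33} = -3
We need (D^{-1})_{33} = 1/d_{33} = 1/-3 = -1/3

-1/3


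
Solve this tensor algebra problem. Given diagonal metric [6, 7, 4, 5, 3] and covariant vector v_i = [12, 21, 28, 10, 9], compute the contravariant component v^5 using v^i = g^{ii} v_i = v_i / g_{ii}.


To raise an index with a diagonal metric: v^i = v_i / g_{ii}.
For index 5: v_5 = 9, g_{55} = 3
v^5 = 9 / 3 = 3

3


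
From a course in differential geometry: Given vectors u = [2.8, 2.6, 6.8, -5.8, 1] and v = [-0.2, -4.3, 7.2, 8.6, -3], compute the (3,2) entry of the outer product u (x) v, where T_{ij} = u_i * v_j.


The outer product entry T_{ij} = u_i * v_j.
We need i=3, j=2.
u_3 = 6.8, v_2 = -4.3
T_{3,2} = 6.8 * -4.3 = -29.24

-29.24


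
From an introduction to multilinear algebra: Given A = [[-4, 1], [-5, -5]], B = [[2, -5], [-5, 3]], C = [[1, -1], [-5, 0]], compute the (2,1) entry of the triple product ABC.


(ABC)_{21} = sum_m (AB)_{2m} C_{m1}. First compute row 2 of AB.
(AB)_{21} = -5*2 + -5*-5 = 15
(AB)_{22} = -5*-5 + -5*3 = 10
Now contract with column 1 of C:
(AB)_{21} * C_{11} = 15 * 1 = 15
(AB)_{22} * C_{21} = 10 * -5 = -50
(ABC)_{21} = 15 + -50 = -35

-35


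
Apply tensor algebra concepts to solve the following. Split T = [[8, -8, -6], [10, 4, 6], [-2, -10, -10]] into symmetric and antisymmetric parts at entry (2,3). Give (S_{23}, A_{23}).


T_{23} = 6
T_{32} = -10
S_{23} = (6 + -10)/2 = -4/2 = -2
A_{23} = (6 - -10)/2 = 16/2 = 8
Check: S + A = -2 + 8 = 6 = T_{23}.

(-2, 8)


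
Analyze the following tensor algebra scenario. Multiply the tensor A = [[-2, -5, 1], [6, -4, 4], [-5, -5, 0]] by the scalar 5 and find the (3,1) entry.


Scalar multiplication: (cA)_{ij} = c * A_{ij}.
c = 5
A_{31} = -5
(cA)_{31} = 5 * -5 = -25

-25


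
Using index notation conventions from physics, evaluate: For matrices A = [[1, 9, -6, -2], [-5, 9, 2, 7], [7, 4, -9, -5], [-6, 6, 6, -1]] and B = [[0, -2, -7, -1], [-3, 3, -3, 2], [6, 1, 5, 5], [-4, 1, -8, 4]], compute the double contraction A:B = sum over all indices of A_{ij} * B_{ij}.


A:B = sum over all i,j of A_{ij} * B_{ij}.
Row 1: 1*0=0, 9*-2=-18, -6*-7=42, -2*-1=2 => row sum = 26
Row 2: -5*-3=15, 9*3=27, 2*-3=-6, 7*2=14 => row sum = 50
Row 3: 7*6=42, 4*1=4, -9*5=-45, -5*5=-25 => row sum = -24
Row 4: -6*-4=24, 6*1=6, 6*-8=-48, -1*4=-4 => row sum = -22
Total = 26 + 50 + -24 + -22 = 30

30


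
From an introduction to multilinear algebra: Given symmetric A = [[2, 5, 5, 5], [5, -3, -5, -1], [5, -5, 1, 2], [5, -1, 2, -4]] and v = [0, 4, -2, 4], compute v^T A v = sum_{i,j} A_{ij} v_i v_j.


First compute Av:
(Av)_1 = 2*0 + 5*4 + 5*-2 + 5*4 = 30
(Av)_2 = 5*0 + -3*4 + -5*-2 + -1*4 = -6
(Av)_3 = 5*0 + -5*4 + 1*-2 + 2*4 = -14
(Av)_4 = 5*0 + -1*4 + 2*-2 + -4*4 = -24
Av = [30, -6, -14, -24]
Then v^T (Av) = 0*30 + 4*-6 + -2*-14 + 4*-24
= 0 + -24 + 28 + -96 = -92

-92


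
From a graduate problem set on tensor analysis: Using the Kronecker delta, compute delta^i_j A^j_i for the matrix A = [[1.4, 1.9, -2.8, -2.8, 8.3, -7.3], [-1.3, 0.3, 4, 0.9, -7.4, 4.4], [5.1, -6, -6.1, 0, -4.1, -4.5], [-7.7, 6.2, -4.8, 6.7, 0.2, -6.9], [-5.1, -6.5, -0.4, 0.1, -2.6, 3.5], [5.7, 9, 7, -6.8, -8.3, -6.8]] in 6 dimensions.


The contraction (trace) of a rank-2 tensor is the sum of its diagonal elements.
Diagonal entries: A[1,1] = 1.4, A[2,2] = 0.3, A[3,3] = -6.1, A[4,4] = 6.7, A[5,5] = -2.6, A[6,6] = -6.8
Tr(A) = 1.4 + 0.3 + -6.1 + 6.7 + -2.6 + -6.8 = -7.1

-7.1


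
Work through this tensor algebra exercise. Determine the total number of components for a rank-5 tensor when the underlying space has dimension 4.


The number of components of a rank-r tensor in d dimensions is d^r.
Here d = 4 and r = 5.
4^5 = 1024

1024


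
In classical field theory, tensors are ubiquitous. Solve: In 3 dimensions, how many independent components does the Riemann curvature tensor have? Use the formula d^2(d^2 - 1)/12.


The Riemann tensor in d dimensions has d^2(d^2 - 1)/12 independent components.
d = 3, so d^2 = 9
d^2 - 1 = 8
d^2(d^2 - 1) = 9 * 8 = 72
Divide by 12: 72 / 12 = 6

6


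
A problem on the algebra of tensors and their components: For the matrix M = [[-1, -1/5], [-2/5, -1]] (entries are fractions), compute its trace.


The trace is the sum of diagonal entries.
Diagonal: M[1,1] = -1, M[2,2] = -1
Tr(M) = -1 + -1
Computing step by step:
After adding M[1,1]: -1
After adding M[2,2]: -2
Tr(M) = -2

-2


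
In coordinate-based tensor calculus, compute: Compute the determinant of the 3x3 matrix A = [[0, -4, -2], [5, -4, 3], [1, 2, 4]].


Expanding along the first row, det(A) = a11*M_11 - a12*M_12 + a13*M_13, where M_1j is the (1,j) minor.
Minor M_11 = -4*4 - 3*2 = -22
Minor M_12 = 5*4 - 3*1 = 17
Minor M_13 = 5*2 - -4*1 = 14
det = 0*(-22) - -4*(17) + -2*(14)
    = 0 - -68 + -28
    = 40

40


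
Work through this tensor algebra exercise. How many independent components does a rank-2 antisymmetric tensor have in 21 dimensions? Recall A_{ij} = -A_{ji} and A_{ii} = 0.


An antisymmetric rank-2 tensor satisfies A_{ij} = -A_{ji}, so diagonal entries are zero.
The independent components are the upper-triangular entries: C(n, 2) = n(n-1)/2.
n = 21
C(21, 2) = 21 * 20 / 2 = 420 / 2 = 210

210


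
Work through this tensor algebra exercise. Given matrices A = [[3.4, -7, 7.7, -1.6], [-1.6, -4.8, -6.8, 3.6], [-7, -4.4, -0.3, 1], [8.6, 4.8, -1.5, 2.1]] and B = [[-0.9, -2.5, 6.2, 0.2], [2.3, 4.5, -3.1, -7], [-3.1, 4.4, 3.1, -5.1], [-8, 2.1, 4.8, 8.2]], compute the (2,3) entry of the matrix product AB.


(AB)_{ij} = sum_k A_{ik} B_{kj}.
For i=2, j=3:
A_{21} * B_{13} = -1.6 * 6.2 = -9.92
A_{22} * B_{23} = -4.8 * -3.1 = 14.88
A_{23} * B_{33} = -6.8 * 3.1 = -21.08
A_{24} * B_{43} = 3.6 * 4.8 = 17.28
Sum = -9.92 + 14.88 + -21.08 + 17.28 = 1.16

1.16


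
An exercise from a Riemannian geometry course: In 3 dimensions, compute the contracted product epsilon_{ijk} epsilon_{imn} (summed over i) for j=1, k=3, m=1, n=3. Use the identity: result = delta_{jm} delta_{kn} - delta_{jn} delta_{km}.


Using the identity: epsilon_{ijk} epsilon_{imn} = delta_{jm} delta_{kn} - delta_{jn} delta_{km}.
delta_{11} = 1
delta_{33} = 1
delta_{13} = 0
delta_{31} = 0
Result = 1 * 1 - 0 * 0 = 1 - 0 = 1

1


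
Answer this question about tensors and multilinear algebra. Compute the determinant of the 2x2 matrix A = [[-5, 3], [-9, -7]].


For a 2x2 matrix [[a, b], [c, d]], det = a*d - b*c.
a = -5, b = 3, c = -9, d = -7
a*d = -5 * -7 = 35
b*c = 3 * -9 = -27
det = 35 - -27 = 62

62


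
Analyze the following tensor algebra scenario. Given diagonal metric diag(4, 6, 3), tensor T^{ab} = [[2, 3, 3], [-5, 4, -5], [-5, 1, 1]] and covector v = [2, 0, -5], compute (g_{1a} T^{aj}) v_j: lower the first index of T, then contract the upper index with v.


Step 1: lower the first index. For a diagonal metric, g_{ia} T^{aj} = g_{ii} T^{ij} (no sum on i).
g_{11} = 4
S_1{}^1 = 4 * T^{11} = 4 * 2 = 8
S_1{}^2 = 4 * T^{12} = 4 * 3 = 12
S_1{}^3 = 4 * T^{13} = 4 * 3 = 12
Step 2: contract S_1{}^j with v_j.
S_1{}^1 * v_1 = 8 * 2 = 16
S_1{}^2 * v_2 = 12 * 0 = 0
S_1{}^3 * v_3 = 12 * -5 = -60
Result = 16 + 0 + -60 = -44

-44


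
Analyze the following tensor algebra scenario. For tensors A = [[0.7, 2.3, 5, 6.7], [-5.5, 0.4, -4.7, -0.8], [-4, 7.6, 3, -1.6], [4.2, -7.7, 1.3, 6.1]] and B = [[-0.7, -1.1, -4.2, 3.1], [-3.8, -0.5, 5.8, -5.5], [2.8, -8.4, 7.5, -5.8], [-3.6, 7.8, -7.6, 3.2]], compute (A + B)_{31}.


Tensor addition is component-wise: (A + B)_{ij} = A_{ij} + B_{ij}.
A_{31} = -4
B_{31} = 2.8
(A + B)_{31} = -4 + 2.8 = -1.2

-1.2


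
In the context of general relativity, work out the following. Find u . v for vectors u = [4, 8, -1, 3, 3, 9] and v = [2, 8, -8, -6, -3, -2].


The inner product u . v = sum of u_i * v_i.
Term-by-term: 4 * 2, 8 * 8, -1 * -8, 3 * -6, 3 * -3, 9 * -2
Products: 8, 64, 8, -18, -9, -18
Sum = 8 + 64 + 8 + -18 + -9 + -18 = 35

35


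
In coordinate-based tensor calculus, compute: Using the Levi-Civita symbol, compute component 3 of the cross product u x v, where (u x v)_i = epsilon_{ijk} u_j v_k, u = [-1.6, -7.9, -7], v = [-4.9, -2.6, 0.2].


(u x v)_3 = sum_{j,k} epsilon_{3jk} u_j v_k. Only permutations of (1,2,3) contribute; the two non-zero terms are:
eps_{312} u_1 v_2 = 1 * -1.6 * -2.6 = 4.16
eps_{321} u_2 v_1 = -1 * -7.9 * -4.9 = -38.71
(u x v)_3 = -34.55

-34.55


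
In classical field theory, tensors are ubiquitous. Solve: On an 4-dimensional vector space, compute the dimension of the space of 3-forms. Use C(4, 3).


The dimension of the space of p-forms on an n-dimensional space is C(n, p).
n = 4, p = 3
C(4, 3) = 4! / (3! * 1!) = 4

4


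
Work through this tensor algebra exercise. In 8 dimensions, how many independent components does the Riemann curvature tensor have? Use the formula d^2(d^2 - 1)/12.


The Riemann tensor in d dimensions has d^2(d^2 - 1)/12 independent components.
d = 8, so d^2 = 64
d^2 - 1 = 63
d^2(d^2 - 1) = 64 * 63 = 4032
Divide by 12: 4032 / 12 = 336

336


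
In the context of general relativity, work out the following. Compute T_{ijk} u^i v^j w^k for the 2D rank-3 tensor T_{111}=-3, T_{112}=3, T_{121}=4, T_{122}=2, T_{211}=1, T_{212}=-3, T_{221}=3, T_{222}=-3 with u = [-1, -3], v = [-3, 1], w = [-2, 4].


S = sum over i,j,k of T_{ijk} u_i v_j w_k. Expanding all 8 terms:
T_{111}*u_1*v_1*w_1 = -3*-1*-3*-2 = 18  (running total: 18)
T_{112}*u_1*v_1*w_2 = 3*-1*-3*4 = 36  (running total: 54)
T_{121}*u_1*v_2*w_1 = 4*-1*1*-2 = 8  (running total: 62)
T_{122}*u_1*v_2*w_2 = 2*-1*1*4 = -8  (running total: 54)
T_{211}*u_2*v_1*w_1 = 1*-3*-3*-2 = -18  (running total: 36)
T_{212}*u_2*v_1*w_2 = -3*-3*-3*4 = -108  (running total: -72)
T_{221}*u_2*v_2*w_1 = 3*-3*1*-2 = 18  (running total: -54)
T_{222}*u_2*v_2*w_2 = -3*-3*1*4 = 36  (running total: -18)
S = -18

-18


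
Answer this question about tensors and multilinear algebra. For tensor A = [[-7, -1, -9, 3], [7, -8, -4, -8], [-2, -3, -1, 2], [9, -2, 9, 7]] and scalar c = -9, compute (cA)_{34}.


Scalar multiplication: (cA)_{ij} = c * A_{ij}.
c = -9
A_{34} = 2
(cA)_{34} = -9 * 2 = -18

-18


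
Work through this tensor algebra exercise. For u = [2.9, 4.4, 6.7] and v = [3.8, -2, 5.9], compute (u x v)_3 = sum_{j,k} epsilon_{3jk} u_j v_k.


(u x v)_3 = sum_{j,k} epsilon_{3jk} u_j v_k. Only permutations of (1,2,3) contribute; the two non-zero terms are:
eps_{312} u_1 v_2 = 1 * 2.9 * -2 = -5.8
eps_{321} u_2 v_1 = -1 * 4.4 * 3.8 = -16.72
(u x v)_3 = -22.52

-22.52


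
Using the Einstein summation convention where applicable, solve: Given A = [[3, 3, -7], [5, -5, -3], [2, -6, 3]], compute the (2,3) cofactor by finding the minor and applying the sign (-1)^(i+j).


To find cofactor C_{23}, delete row 2 and column 3.
The resulting 2x2 submatrix is: [[3, 3], [2, -6]]
Minor M_{23} = 3*-6 - 3*2
  = -18 - 6 = -24
Sign = (-1)^(2+3) = (-1)^5 = -1
Cofactor C_{23} = -1 * -24 = 24

24


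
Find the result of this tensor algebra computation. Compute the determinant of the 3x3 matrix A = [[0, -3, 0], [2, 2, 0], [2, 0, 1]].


Expanding along the first row, det(A) = a11*M_11 - a12*M_12 + a13*M_13, where M_1j is the (1,j) minor.
Minor M_11 = 2*1 - 0*0 = 2
Minor M_12 = 2*1 - 0*2 = 2
Minor M_13 = 2*0 - 2*2 = -4
det = 0*(2) - -3*(2) + 0*(-4)
    = 0 - -6 + 0
    = 6

6


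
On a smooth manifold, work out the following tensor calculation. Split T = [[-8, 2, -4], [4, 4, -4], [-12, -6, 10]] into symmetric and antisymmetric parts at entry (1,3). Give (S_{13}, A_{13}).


T_{13} = -4
T_{31} = -12
S_{13} = (-4 + -12)/2 = -16/2 = -8
A_{13} = (-4 - -12)/2 = 8/2 = 4
Check: S + A = -8 + 4 = -4 = T_{13}.

(-8, 4)


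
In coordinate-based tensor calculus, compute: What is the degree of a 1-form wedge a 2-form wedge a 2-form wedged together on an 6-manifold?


The degree of a wedge product is the sum of the degrees of the individual forms.
Degrees: 1, 2, 2
Total degree = 1 + 2 + 2 = 5

5


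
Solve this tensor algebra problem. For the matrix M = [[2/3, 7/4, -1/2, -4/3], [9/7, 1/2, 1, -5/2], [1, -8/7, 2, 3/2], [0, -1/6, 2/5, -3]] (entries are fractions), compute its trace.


The trace is the sum of diagonal entries.
Diagonal: M[1,1] = 2/3, M[2,2] = 1/2, M[3,3] = 2, M[4,4] = -3
Tr(M) = 2/3 + 1/2 + 2 + -3
Computing step by step:
After adding M[1,1]: 2/3
After adding M[2,2]: 7/6
After adding M[3,3]: 19/6
After adding M[4,4]: 1/6
Tr(M) = 1/6

1/6


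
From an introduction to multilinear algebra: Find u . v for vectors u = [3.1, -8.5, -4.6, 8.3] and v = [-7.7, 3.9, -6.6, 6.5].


The inner product u . v = sum of u_i * v_i.
Term-by-term: 3.1 * -7.7, -8.5 * 3.9, -4.6 * -6.6, 8.3 * 6.5
Products: -23.87, -33.15, 30.36, 53.95
Sum = -23.87 + -33.15 + 30.36 + 53.95 = 27.29

27.29


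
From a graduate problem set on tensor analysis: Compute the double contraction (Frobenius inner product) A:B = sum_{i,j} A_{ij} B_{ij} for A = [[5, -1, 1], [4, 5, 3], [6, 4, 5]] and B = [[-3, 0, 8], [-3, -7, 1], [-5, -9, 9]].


A:B = sum over all i,j of A_{ij} * B_{ij}.
Row 1: 5*-3=-15, -1*0=0, 1*8=8 => row sum = -7
Row 2: 4*-3=-12, 5*-7=-35, 3*1=3 => row sum = -44
Row 3: 6*-5=-30, 4*-9=-36, 5*9=45 => row sum = -21
Total = -7 + -44 + -21 = -72

-72


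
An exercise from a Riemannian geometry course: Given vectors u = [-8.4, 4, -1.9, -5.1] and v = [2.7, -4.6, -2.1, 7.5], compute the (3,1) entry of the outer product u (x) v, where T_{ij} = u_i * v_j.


The outer product entry T_{ij} = u_i * v_j.
We need i=3, j=1.
u_3 = -1.9, v_1 = 2.7
T_{3,1} = -1.9 * 2.7 = -5.13

-5.13


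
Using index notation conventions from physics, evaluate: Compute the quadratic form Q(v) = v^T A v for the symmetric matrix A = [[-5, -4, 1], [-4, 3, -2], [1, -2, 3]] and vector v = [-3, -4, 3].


First compute Av:
(Av)_1 = -5*-3 + -4*-4 + 1*3 = 34
(Av)_2 = -4*-3 + 3*-4 + -2*3 = -6
(Av)_3 = 1*-3 + -2*-4 + 3*3 = 14
Av = [34, -6, 14]
Then v^T (Av) = -3*34 + -4*-6 + 3*14
= -102 + 24 + 42 = -36

-36


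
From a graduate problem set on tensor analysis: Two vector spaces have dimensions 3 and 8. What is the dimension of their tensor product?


The dimension of a tensor product is the product of dimensions.
dim(V) = 3, dim(W) = 8
dim(V (x) W) = 3 * 8 = 24

24


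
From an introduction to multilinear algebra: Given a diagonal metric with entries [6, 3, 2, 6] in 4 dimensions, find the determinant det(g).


For a diagonal metric, the determinant is the product of diagonal entries.
Diagonal entries: 6, 3, 2, 6
det(g) = 6 * 3 * 2 * 6 = 216

216


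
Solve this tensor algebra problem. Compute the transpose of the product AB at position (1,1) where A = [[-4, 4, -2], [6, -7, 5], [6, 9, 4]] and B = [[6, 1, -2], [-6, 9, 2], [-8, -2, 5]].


(AB)^T_{ij} = (AB)_{ji} = sum_k A_{jk} B_{ki}.
For i=1, j=1 we need (AB)_{11}:
A_{11} * B_{11} = -4 * 6 = -24
A_{12} * B_{21} = 4 * -6 = -24
A_{13} * B_{31} = -2 * -8 = 16
Sum = -24 + -24 + 16 = -32

-32


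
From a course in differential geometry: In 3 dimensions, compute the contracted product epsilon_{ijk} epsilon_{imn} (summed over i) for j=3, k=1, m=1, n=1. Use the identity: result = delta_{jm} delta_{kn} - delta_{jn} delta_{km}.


Using the identity: epsilon_{ijk} epsilon_{imn} = delta_{jm} delta_{kn} - delta_{jn} delta_{km}.
delta_{31} = 0
delta_{11} = 1
delta_{31} = 0
delta_{11} = 1
Result = 0 * 1 - 0 * 1 = 0 - 0 = 0

0


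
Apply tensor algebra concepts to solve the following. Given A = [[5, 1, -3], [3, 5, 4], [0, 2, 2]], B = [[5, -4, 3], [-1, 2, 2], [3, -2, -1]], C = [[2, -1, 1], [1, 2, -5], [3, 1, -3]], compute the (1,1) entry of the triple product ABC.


(ABC)_{11} = sum_m (AB)_{1m} C_{m1}. First compute row 1 of AB.
(AB)_{11} = 5*5 + 1*-1 + -3*3 = 15
(AB)_{12} = 5*-4 + 1*2 + -3*-2 = -12
(AB)_{13} = 5*3 + 1*2 + -3*-1 = 20
Now contract with column 1 of C:
(AB)_{11} * C_{11} = 15 * 2 = 30
(AB)_{12} * C_{21} = -12 * 1 = -12
(AB)_{13} * C_{31} = 20 * 3 = 60
(ABC)_{11} = 30 + -12 + 60 = 78

78


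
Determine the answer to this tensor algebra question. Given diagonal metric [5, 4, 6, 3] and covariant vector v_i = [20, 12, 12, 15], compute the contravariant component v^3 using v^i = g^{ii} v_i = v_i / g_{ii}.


To raise an index with a diagonal metric: v^i = v_i / g_{ii}.
For index 3: v_3 = 12, g_{33} = 6
v^3 = 12 / 6 = 2

2


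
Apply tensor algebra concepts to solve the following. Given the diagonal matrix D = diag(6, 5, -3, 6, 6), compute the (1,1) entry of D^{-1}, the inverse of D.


For a diagonal matrix, the inverse has entries (D^{-1})_{ii} = 1/d_{ii}.
The diagonal entries are: d_{11} = 6, d_{22} = 5, d_{33} = -3, d_{44} = 6, d_{55} = 6
We need (D^{-1})_{11} = 1/d_{11} = 1/6 = 1/6

1/6


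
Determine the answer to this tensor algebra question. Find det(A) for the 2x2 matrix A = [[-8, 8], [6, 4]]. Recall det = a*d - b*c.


For a 2x2 matrix [[a, b], [c, d]], det = a*d - b*c.
a = -8, b = 8, c = 6, d = 4
a*d = -8 * 4 = -32
b*c = 8 * 6 = 48
det = -32 - 48 = -80

-80


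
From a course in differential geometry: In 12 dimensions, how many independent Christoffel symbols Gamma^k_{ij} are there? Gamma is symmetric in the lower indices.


Christoffel symbols Gamma^k_{ij} are symmetric in i,j, so there are d * d(d+1)/2 independent symbols.
d = 12
d(d+1)/2 = 12 * 13 / 2 = 78
Total = 12 * 78 = 936

936


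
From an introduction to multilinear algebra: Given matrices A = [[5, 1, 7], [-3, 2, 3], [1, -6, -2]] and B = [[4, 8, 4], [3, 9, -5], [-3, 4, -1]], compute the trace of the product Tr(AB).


Tr(AB) = sum_i (AB)_{ii} where (AB)_{ii} = sum_k A_{ik} B_{ki}.
(AB)_{11} = 5*4 + 1*3 + 7*-3 = 2
(AB)_{22} = -3*8 + 2*9 + 3*4 = 6
(AB)_{33} = 1*4 + -6*-5 + -2*-1 = 36
Tr(AB) = 2 + 6 + 36 = 44

44


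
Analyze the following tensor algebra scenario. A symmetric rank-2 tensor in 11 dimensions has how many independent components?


A symmetric rank-2 tensor in d dimensions has d(d+1)/2 independent components.
d = 11
d(d+1)/2 = 11 * 12 / 2 = 132 / 2 = 66

66


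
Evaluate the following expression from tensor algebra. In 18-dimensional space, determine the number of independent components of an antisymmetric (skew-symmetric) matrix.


An antisymmetric rank-2 tensor satisfies A_{ij} = -A_{ji}, so diagonal entries are zero.
The independent components are the upper-triangular entries: C(n, 2) = n(n-1)/2.
n = 18
C(18, 2) = 18 * 17 / 2 = 306 / 2 = 153

153


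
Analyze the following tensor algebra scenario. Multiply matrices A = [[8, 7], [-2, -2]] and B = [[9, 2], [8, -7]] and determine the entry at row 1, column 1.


(AB)_{ij} = sum_k A_{ik} B_{kj}.
For i=1, j=1:
A_{11} * B_{11} = 8 * 9 = 72
A_{12} * B_{21} = 7 * 8 = 56
Sum = 72 + 56 = 128

128


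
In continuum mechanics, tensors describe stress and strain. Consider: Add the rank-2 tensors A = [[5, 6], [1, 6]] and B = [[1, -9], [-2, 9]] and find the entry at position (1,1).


Tensor addition is component-wise: (A + B)_{ij} = A_{ij} + B_{ij}.
A_{11} = 5
B_{11} = 1
(A + B)_{11} = 5 + 1 = 6

6


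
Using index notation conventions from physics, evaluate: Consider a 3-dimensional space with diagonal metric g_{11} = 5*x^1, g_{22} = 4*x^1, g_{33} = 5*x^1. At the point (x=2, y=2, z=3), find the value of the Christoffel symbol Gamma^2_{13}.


For a diagonal metric, Gamma^k_{ij} = (1/2) g^{kk} (dg_{ik}/dx_j + dg_{jk}/dx_i - dg_{ij}/dx_k).
The metric is diagonal, so g_{ab} = 0 for a != b.
At the given point: g_{11} = 10, g_{22} = 8, g_{33} = 10
g^{22} = 1/8
dg_{12}/dx_3 = 0 (off-diagonal)
dg_{32}/dx_1 = 0 (off-diagonal)
dg_{13}/dx_2 = 0 (off-diagonal)
Numerator = 0 + 0 - 0 = 0
Gamma^2_{13} = 0 / (2 * 8) = 0

0


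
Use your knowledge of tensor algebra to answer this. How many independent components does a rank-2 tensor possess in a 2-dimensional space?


The number of components of a rank-r tensor in d dimensions is d^r.
Here d = 2 and r = 2.
2^2 = 4

4


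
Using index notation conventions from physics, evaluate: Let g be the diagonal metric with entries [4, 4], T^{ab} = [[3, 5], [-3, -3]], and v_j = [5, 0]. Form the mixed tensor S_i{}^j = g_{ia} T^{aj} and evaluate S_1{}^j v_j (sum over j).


Step 1: lower the first index. For a diagonal metric, g_{ia} T^{aj} = g_{ii} T^{ij} (no sum on i).
g_{11} = 4
S_1{}^1 = 4 * T^{11} = 4 * 3 = 12
S_1{}^2 = 4 * T^{12} = 4 * 5 = 20
Step 2: contract S_1{}^j with v_j.
S_1{}^1 * v_1 = 12 * 5 = 60
S_1{}^2 * v_2 = 20 * 0 = 0
Result = 60 + 0 = 60

60


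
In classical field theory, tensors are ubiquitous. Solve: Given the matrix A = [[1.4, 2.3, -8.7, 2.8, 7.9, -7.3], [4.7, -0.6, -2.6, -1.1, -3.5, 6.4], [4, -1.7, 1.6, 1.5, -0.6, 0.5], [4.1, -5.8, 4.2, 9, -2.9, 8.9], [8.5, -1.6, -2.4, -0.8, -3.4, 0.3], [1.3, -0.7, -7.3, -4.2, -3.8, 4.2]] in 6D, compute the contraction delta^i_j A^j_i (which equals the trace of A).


The contraction (trace) of a rank-2 tensor is the sum of its diagonal elements.
Diagonal entries: A[1,1] = 1.4, A[2,2] = -0.6, A[3,3] = 1.6, A[4,4] = 9, A[5,5] = -3.4, A[6,6] = 4.2
Tr(A) = 1.4 + -0.6 + 1.6 + 9 + -3.4 + 4.2 = 12.2

12.2


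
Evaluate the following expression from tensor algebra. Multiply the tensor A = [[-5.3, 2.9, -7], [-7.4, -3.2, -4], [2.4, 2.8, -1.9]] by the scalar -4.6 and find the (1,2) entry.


Scalar multiplication: (cA)_{ij} = c * A_{ij}.
c = -4.6
A_{12} = 2.9
(cA)_{12} = -4.6 * 2.9 = -13.34

-13.34


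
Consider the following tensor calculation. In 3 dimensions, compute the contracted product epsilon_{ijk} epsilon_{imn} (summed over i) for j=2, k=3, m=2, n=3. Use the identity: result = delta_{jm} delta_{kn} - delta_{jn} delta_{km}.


Using the identity: epsilon_{ijk} epsilon_{imn} = delta_{jm} delta_{kn} - delta_{jn} delta_{km}.
delta_{22} = 1
delta_{33} = 1
delta_{23} = 0
delta_{32} = 0
Result = 1 * 1 - 0 * 0 = 1 - 0 = 1

1


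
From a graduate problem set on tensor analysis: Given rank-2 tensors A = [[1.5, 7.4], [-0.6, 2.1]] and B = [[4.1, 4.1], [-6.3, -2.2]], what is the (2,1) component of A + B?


Tensor addition is component-wise: (A + B)_{ij} = A_{ij} + B_{ij}.
A_{21} = -0.6
B_{21} = -6.3
(A + B)_{21} = -0.6 + -6.3 = -6.9

-6.9


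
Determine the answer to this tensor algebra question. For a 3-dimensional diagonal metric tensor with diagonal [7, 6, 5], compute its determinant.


For a diagonal metric, the determinant is the product of diagonal entries.
Diagonal entries: 7, 6, 5
det(g) = 7 * 6 * 5 = 210

210


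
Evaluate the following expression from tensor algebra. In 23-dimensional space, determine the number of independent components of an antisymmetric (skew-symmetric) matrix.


An antisymmetric rank-2 tensor satisfies A_{ij} = -A_{ji}, so diagonal entries are zero.
The independent components are the upper-triangular entries: C(n, 2) = n(n-1)/2.
n = 23
C(23, 2) = 23 * 22 / 2 = 506 / 2 = 253

253


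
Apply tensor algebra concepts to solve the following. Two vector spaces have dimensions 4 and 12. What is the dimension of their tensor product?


The dimension of a tensor product is the product of dimensions.
dim(V) = 4, dim(W) = 12
dim(V (x) W) = 4 * 12 = 48

48


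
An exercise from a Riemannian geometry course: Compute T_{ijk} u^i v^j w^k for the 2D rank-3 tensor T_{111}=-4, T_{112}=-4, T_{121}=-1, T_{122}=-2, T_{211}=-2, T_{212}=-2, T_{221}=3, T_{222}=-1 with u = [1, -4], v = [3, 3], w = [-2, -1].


S = sum over i,j,k of T_{ijk} u_i v_j w_k. Expanding all 8 terms:
T_{111}*u_1*v_1*w_1 = -4*1*3*-2 = 24  (running total: 24)
T_{112}*u_1*v_1*w_2 = -4*1*3*-1 = 12  (running total: 36)
T_{121}*u_1*v_2*w_1 = -1*1*3*-2 = 6  (running total: 42)
T_{122}*u_1*v_2*w_2 = -2*1*3*-1 = 6  (running total: 48)
T_{211}*u_2*v_1*w_1 = -2*-4*3*-2 = -48  (running total: 0)
T_{212}*u_2*v_1*w_2 = -2*-4*3*-1 = -24  (running total: -24)
T_{221}*u_2*v_2*w_1 = 3*-4*3*-2 = 72  (running total: 48)
T_{222}*u_2*v_2*w_2 = -1*-4*3*-1 = -12  (running total: 36)
S = 36

36


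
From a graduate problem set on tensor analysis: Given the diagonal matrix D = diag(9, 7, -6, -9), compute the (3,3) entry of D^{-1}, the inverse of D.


For a diagonal matrix, the inverse has entries (D^{-1})_{ii} = 1/d_{ii}.
The diagonal entries are: d_{11} = 9, d_{22} = 7, d_{33} = -6, d_{44} = -9
We need (D^{-1})_{33} = 1/d_{33} = 1/-6 = -1/6

-1/6


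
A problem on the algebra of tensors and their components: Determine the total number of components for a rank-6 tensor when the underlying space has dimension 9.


The number of components of a rank-r tensor in d dimensions is d^r.
Here d = 9 and r = 6.
9^6 = 531441

531441


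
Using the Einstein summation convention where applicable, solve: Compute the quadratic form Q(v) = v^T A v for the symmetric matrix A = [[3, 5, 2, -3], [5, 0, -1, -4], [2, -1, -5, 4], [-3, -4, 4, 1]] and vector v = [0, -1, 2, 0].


First compute Av:
(Av)_1 = 3*0 + 5*-1 + 2*2 + -3*0 = -1
(Av)_2 = 5*0 + 0*-1 + -1*2 + -4*0 = -2
(Av)_3 = 2*0 + -1*-1 + -5*2 + 4*0 = -9
(Av)_4 = -3*0 + -4*-1 + 4*2 + 1*0 = 12
Av = [-1, -2, -9, 12]
Then v^T (Av) = 0*-1 + -1*-2 + 2*-9 + 0*12
= 0 + 2 + -18 + 0 = -16

-16


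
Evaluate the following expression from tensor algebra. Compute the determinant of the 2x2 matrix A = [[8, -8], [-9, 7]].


For a 2x2 matrix [[a, b], [c, d]], det = a*d - b*c.
a = 8, b = -8, c = -9, d = 7
a*d = 8 * 7 = 56
b*c = -8 * -9 = 72
det = 56 - 72 = -16

-16


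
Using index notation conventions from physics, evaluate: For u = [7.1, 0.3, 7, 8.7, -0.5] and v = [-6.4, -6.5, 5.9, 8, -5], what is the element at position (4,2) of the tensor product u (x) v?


The outer product entry T_{ij} = u_i * v_j.
We need i=4, j=2.
u_4 = 8.7, v_2 = -6.5
T_{4,2} = 8.7 * -6.5 = -56.55

-56.55


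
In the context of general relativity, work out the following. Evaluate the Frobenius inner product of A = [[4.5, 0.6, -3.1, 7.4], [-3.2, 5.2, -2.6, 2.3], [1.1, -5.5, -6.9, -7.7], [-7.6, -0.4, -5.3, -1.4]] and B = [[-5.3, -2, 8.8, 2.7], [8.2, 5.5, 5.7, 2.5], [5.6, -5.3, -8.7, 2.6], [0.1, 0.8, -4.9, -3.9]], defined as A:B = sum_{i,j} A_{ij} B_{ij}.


A:B = sum over all i,j of A_{ij} * B_{ij}.
Row 1: 4.5*-5.3=-23.85, 0.6*-2=-1.2, -3.1*8.8=-27.28, 7.4*2.7=19.98 => row sum = -32.35
Row 2: -3.2*8.2=-26.24, 5.2*5.5=28.6, -2.6*5.7=-14.82, 2.3*2.5=5.75 => row sum = -6.71
Row 3: 1.1*5.6=6.16, -5.5*-5.3=29.15, -6.9*-8.7=60.03, -7.7*2.6=-20.02 => row sum = 75.32
Row 4: -7.6*0.1=-0.76, -0.4*0.8=-0.32, -5.3*-4.9=25.97, -1.4*-3.9=5.46 => row sum = 30.35
Total = -32.35 + -6.71 + 75.32 + 30.35 = 66.61

66.61


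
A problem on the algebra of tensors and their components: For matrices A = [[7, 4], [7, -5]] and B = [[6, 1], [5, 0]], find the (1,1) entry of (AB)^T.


(AB)^T_{ij} = (AB)_{ji} = sum_k A_{jk} B_{ki}.
For i=1, j=1 we need (AB)_{11}:
A_{11} * B_{11} = 7 * 6 = 42
A_{12} * B_{21} = 4 * 5 = 20
Sum = 42 + 20 = 62

62


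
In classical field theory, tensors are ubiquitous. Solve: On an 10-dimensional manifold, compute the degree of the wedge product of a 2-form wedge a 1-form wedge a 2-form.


The degree of a wedge product is the sum of the degrees of the individual forms.
Degrees: 2, 1, 2
Total degree = 2 + 1 + 2 = 5

5


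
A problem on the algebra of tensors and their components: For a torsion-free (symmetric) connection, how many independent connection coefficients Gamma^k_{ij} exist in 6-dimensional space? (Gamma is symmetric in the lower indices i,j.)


Christoffel symbols Gamma^k_{ij} are symmetric in i,j, so there are d * d(d+1)/2 independent symbols.
d = 6
d(d+1)/2 = 6 * 7 / 2 = 21
Total = 6 * 21 = 126

126


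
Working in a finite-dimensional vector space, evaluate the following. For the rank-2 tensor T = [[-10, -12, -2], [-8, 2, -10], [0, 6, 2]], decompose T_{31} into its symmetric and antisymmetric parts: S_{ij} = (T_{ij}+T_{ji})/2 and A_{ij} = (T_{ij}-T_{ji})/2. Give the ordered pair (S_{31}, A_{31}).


T_{31} = 0
T_{13} = -2
S_{31} = (0 + -2)/2 = -2/2 = -1
A_{31} = (0 - -2)/2 = 2/2 = 1
Check: S + A = -1 + 1 = 0 = T_{31}.

(-1, 1)


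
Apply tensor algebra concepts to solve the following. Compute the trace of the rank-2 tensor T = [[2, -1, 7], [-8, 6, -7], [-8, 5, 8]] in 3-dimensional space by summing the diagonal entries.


The contraction (trace) of a rank-2 tensor is the sum of its diagonal elements.
Diagonal entries: A[1,1] = 2, A[2,2] = 6, A[3,3] = 8
Tr(A) = 2 + 6 + 8 = 16

16


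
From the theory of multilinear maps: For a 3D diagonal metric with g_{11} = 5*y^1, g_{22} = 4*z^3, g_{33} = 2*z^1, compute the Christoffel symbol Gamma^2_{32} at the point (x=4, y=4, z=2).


For a diagonal metric, Gamma^k_{ij} = (1/2) g^{kk} (dg_{ik}/dx_j + dg_{jk}/dx_i - dg_{ij}/dx_k).
The metric is diagonal, so g_{ab} = 0 for a != b.
At the given point: g_{11} = 20, g_{22} = 32, g_{33} = 4
g^{22} = 1/32
dg_{32}/dx_2 = 0 (off-diagonal)
dg_{22}/dx_3 = dg_{22}/dx_3 = 48
dg_{32}/dx_2 = 0 (off-diagonal)
Numerator = 0 + 48 - 0 = 48
Gamma^2_{32} = 48 / (2 * 32) = 3/4

3/4


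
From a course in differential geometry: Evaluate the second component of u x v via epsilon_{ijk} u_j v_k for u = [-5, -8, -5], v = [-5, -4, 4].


(u x v)_2 = sum_{j,k} epsilon_{2jk} u_j v_k. Only permutations of (1,2,3) contribute; the two non-zero terms are:
eps_{213} u_1 v_3 = -1 * -5 * 4 = 20
eps_{231} u_3 v_1 = 1 * -5 * -5 = 25
(u x v)_2 = 45

45


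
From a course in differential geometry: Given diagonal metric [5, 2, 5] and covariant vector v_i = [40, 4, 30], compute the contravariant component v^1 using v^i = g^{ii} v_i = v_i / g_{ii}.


To raise an index with a diagonal metric: v^i = v_i / g_{ii}.
For index 1: v_1 = 40, g_{11} = 5
v^1 = 40 / 5 = 8

8


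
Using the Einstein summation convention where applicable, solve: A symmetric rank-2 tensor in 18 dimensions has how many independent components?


A symmetric rank-2 tensor in d dimensions has d(d+1)/2 independent components.
d = 18
d(d+1)/2 = 18 * 19 / 2 = 342 / 2 = 171

171


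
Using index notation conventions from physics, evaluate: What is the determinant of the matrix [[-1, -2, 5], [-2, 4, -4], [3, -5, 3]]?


Expanding along the first row, det(A) = a11*M_11 - a12*M_12 + a13*M_13, where M_1j is the (1,j) minor.
Minor M_11 = 4*3 - -4*-5 = -8
Minor M_12 = -2*3 - -4*3 = 6
Minor M_13 = -2*-5 - 4*3 = -2
det = -1*(-8) - -2*(6) + 5*(-2)
    = 8 - -12 + -10
    = 10

10


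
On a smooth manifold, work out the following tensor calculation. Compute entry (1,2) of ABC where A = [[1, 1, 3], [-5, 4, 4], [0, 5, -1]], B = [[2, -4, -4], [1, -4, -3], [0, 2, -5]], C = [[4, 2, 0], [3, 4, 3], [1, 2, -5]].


(ABC)_{12} = sum_m (AB)_{1m} C_{m2}. First compute row 1 of AB.
(AB)_{11} = 1*2 + 1*1 + 3*0 = 3
(AB)_{12} = 1*-4 + 1*-4 + 3*2 = -2
(AB)_{13} = 1*-4 + 1*-3 + 3*-5 = -22
Now contract with column 2 of C:
(AB)_{11} * C_{12} = 3 * 2 = 6
(AB)_{12} * C_{22} = -2 * 4 = -8
(AB)_{13} * C_{32} = -22 * 2 = -44
(ABC)_{12} = 6 + -8 + -44 = -46

-46


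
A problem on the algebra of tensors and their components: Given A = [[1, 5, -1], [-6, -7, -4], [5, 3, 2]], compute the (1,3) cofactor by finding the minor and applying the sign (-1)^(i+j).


To find cofactor C_{13}, delete row 1 and column 3.
The resulting 2x2 submatrix is: [[-6, -7], [5, 3]]
Minor M_{13} = -6*3 - -7*5
  = -18 - -35 = 17
Sign = (-1)^(1+3) = (-1)^4 = 1
Cofactor C_{13} = 1 * 17 = 17

17


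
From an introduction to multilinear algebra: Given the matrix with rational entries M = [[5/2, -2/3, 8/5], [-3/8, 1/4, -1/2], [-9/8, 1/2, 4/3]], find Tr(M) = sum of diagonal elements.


The trace is the sum of diagonal entries.
Diagonal: M[1,1] = 5/2, M[2,2] = 1/4, M[3,3] = 4/3
Tr(M) = 5/2 + 1/4 + 4/3
Computing step by step:
After adding M[1,1]: 5/2
After adding M[2,2]: 11/4
After adding M[3,3]: 49/12
Tr(M) = 49/12

49/12


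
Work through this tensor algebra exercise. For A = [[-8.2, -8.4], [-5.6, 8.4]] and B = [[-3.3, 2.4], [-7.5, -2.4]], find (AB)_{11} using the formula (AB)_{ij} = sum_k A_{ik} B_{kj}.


(AB)_{ij} = sum_k A_{ik} B_{kj}.
For i=1, j=1:
A_{11} * B_{11} = -8.2 * -3.3 = 27.06
A_{12} * B_{21} = -8.4 * -7.5 = 63
Sum = 27.06 + 63 = 90.06

90.06


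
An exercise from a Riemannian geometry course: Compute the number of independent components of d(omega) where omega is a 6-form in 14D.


The exterior derivative of a p-form is a (p+1)-form.
Its number of independent components is C(n, p+1).
n = 14, p+1 = 7
C(14, 7) = 3432

3432


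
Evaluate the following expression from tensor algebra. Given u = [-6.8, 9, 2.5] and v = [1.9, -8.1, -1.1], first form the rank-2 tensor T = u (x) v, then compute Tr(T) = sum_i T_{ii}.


The outer product gives T_{ij} = u_i v_j.
The trace (contraction) is Tr(T) = sum_i T_{ii} = sum_i u_i v_i.
Diagonal entries:
T_{11} = u_1 * v_1 = -6.8 * 1.9 = -12.92
T_{22} = u_2 * v_2 = 9 * -8.1 = -72.9
T_{33} = u_3 * v_3 = 2.5 * -1.1 = -2.75
Tr(T) = -12.92 + -72.9 + -2.75 = -88.57

-88.57


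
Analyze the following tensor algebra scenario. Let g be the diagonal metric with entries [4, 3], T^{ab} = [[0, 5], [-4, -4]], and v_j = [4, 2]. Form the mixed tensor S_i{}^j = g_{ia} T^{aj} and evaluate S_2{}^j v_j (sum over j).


Step 1: lower the first index. For a diagonal metric, g_{ia} T^{aj} = g_{ii} T^{ij} (no sum on i).
g_{22} = 3
S_2{}^1 = 3 * T^{21} = 3 * -4 = -12
S_2{}^2 = 3 * T^{22} = 3 * -4 = -12
Step 2: contract S_2{}^j with v_j.
S_2{}^1 * v_1 = -12 * 4 = -48
S_2{}^2 * v_2 = -12 * 2 = -24
Result = -48 + -24 = -72

-72


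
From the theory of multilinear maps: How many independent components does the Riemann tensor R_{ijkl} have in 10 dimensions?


The Riemann tensor in d dimensions has d^2(d^2 - 1)/12 independent components.
d = 10, so d^2 = 100
d^2 - 1 = 99
d^2(d^2 - 1) = 100 * 99 = 9900
Divide by 12: 9900 / 12 = 825

825


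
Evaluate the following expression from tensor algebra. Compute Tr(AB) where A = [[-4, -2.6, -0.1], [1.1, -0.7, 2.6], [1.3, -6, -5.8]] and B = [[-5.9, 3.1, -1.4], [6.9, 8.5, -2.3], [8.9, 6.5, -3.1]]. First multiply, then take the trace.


Tr(AB) = sum_i (AB)_{ii} where (AB)_{ii} = sum_k A_{ik} B_{ki}.
(AB)_{11} = -4*-5.9 + -2.6*6.9 + -0.1*8.9 = 4.77
(AB)_{22} = 1.1*3.1 + -0.7*8.5 + 2.6*6.5 = 14.36
(AB)_{33} = 1.3*-1.4 + -6*-2.3 + -5.8*-3.1 = 29.96
Tr(AB) = 4.77 + 14.36 + 29.96 = 49.09

49.09


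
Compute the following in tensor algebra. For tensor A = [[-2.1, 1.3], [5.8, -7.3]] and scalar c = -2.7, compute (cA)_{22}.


Scalar multiplication: (cA)_{ij} = c * A_{ij}.
c = -2.7
A_{22} = -7.3
(cA)_{22} = -2.7 * -7.3 = 19.71

19.71


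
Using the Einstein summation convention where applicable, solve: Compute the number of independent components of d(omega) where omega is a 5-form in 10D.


The exterior derivative of a p-form is a (p+1)-form.
Its number of independent components is C(n, p+1).
n = 10, p+1 = 6
C(10, 6) = 210

210
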